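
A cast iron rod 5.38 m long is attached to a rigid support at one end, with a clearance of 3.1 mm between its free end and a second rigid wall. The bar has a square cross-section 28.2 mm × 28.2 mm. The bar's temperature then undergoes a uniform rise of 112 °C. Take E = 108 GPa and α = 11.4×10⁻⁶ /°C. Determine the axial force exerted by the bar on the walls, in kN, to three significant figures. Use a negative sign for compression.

Free thermal expansion αLΔT = 11.4e-6 · 5380 · 112 = 6.869 mm.
The walls engage after the gap closes; constrained expansion = 6.869 − 3.1 = 3.769 mm.
The walls impose strain ε = −(3.769)/5380 = -7.0059e-04; σ = Eε = 108000 · -7.0059e-04 = -75.66 MPa.
Wall reaction R = σ·A = -75.66·795.2 = -60170 N = -60.17 kN.

-60.2 kN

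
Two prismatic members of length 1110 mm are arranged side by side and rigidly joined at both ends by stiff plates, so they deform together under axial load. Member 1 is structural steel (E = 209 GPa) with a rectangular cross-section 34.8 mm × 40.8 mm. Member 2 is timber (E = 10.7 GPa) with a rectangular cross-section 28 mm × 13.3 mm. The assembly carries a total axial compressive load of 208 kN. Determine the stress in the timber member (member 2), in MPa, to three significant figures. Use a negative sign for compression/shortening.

A_1 = 1420 mm².
A_2 = 372.4 mm².
Equal strain + equilibrium ⇒ each member carries load in proportion to AE: A₁E₁ = 296700000 N, A₂E₂ = 3985000 N, ΣAE = 300700000 N.
σ₂ = P·E₂/ΣAE = -208000·10700/300700000 = -7.401 MPa.

-7.40 MPa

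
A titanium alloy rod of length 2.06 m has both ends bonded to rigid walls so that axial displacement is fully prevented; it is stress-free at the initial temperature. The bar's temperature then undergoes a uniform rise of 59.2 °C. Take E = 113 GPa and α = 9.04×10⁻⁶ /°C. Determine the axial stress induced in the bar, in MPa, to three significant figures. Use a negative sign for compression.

Free thermal expansion αLΔT = 9.04e-6 · 2060 · 59.2 = 1.102 mm.
The walls impose strain ε = −(1.102)/2060 = -5.3517e-04; σ = Eε = 113000 · -5.3517e-04 = -60.47 MPa.

-60.5 MPa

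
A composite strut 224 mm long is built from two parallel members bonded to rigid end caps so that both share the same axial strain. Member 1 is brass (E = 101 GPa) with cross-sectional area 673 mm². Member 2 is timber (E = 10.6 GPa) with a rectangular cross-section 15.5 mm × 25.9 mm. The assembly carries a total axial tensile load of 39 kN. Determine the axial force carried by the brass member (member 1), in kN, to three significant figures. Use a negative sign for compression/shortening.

36.7 kN

A_2 = 401.4 mm².
Equal strain + equilibrium ⇒ each member carries load in proportion to AE: A₁E₁ = 67970000 N, A₂E₂ = 4255000 N, ΣAE = 72230000 N.
F₁ = P·A₁E₁/ΣAE = 39000·67970000/72230000 = 36700 N.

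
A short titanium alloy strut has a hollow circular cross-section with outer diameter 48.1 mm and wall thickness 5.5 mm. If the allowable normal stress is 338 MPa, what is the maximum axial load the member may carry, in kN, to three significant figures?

A = 736.1 mm².
P_max = σ_allow · A = 338 · 736.1 = 248800 N = 248.8 kN.

249 kN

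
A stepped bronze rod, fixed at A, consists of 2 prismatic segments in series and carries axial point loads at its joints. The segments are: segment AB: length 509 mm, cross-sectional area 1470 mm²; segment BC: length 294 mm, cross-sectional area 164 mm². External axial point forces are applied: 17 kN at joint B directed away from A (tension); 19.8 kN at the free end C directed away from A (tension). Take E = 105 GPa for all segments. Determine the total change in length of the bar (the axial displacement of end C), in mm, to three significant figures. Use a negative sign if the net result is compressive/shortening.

Internal axial forces (sectioning from the free end, tension +): N_BC = 19.8 kN, N_AB = 36.8 kN.
δ_AB = 36800·509/(1470·105000) = 0.1214 mm
δ_BC = 19800·294/(164·105000) = 0.338 mm
δ = Σδ_i = 0.4594 mm.

0.459 mm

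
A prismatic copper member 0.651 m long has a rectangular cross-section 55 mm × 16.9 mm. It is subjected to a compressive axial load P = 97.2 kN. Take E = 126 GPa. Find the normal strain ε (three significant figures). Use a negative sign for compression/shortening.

-8.30e-04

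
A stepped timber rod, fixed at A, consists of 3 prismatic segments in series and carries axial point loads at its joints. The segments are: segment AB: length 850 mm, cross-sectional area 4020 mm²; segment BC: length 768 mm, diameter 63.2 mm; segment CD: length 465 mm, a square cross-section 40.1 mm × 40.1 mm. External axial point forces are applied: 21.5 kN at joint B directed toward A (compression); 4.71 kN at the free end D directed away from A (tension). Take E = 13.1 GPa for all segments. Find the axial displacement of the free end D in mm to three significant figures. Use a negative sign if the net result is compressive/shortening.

-0.0790 mm

Internal axial forces (sectioning from the free end, tension +): N_CD = 4.71 kN, N_BC = 4.71 kN, N_AB = -16.79 kN.
A_BC = 3137 mm².
A_CD = 1608 mm².
δ_AB = -16790·850/(4020·13100) = -0.271 mm
δ_BC = 4710·768/(3137·13100) = 0.08802 mm
δ_CD = 4710·465/(1608·13100) = 0.104 mm
δ = Σδ_i = -0.07901 mm.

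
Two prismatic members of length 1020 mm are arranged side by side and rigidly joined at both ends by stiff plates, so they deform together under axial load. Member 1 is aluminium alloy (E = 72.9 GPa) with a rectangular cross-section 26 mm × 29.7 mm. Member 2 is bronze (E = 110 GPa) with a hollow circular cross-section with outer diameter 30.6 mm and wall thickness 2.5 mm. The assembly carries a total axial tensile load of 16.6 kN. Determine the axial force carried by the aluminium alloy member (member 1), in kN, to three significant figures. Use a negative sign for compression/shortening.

A_1 = 772.2 mm².
A_2 = 220.7 mm².
Equal strain + equilibrium ⇒ each member carries load in proportion to AE: A₁E₁ = 56290000 N, A₂E₂ = 24280000 N, ΣAE = 80570000 N.
F₁ = P·A₁E₁/ΣAE = 16600·56290000/80570000 = 11600 N.

11.6 kN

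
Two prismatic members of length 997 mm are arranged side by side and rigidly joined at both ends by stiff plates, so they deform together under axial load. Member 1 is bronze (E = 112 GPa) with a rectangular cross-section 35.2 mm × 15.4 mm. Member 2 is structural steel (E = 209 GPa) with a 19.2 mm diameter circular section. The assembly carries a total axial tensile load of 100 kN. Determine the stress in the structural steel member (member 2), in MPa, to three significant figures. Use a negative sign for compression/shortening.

172 MPa

A_1 = 542.1 mm².
A_2 = 289.5 mm².
Equal strain + equilibrium ⇒ each member carries load in proportion to AE: A₁E₁ = 60710000 N, A₂E₂ = 60510000 N, ΣAE = 121200000 N.
σ₂ = P·E₂/ΣAE = 100000·209000/121200000 = 172.4 MPa.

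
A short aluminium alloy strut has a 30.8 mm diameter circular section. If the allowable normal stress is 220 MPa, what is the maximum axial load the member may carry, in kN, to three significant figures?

164 kN

A = 745.1 mm².
P_max = σ_allow · A = 220 · 745.1 = 163900 N = 163.9 kN.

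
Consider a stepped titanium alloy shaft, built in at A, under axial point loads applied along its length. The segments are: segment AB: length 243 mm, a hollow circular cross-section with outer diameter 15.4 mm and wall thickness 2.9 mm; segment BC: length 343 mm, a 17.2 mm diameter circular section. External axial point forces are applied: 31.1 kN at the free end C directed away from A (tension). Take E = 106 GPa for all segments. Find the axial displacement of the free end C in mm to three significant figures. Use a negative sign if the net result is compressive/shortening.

1.06 mm

Internal axial forces (sectioning from the free end, tension +): N_BC = 31.1 kN, N_AB = 31.1 kN.
A_AB = 113.9 mm².
A_BC = 232.4 mm².
δ_AB = 31100·243/(113.9·106000) = 0.626 mm
δ_BC = 31100·343/(232.4·106000) = 0.4331 mm
δ = Σδ_i = 1.059 mm.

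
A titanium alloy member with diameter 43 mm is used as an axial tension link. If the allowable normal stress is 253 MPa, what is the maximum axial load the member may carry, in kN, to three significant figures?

367 kN

A = 1452 mm².
P_max = σ_allow · A = 253 · 1452 = 367400 N = 367.4 kN.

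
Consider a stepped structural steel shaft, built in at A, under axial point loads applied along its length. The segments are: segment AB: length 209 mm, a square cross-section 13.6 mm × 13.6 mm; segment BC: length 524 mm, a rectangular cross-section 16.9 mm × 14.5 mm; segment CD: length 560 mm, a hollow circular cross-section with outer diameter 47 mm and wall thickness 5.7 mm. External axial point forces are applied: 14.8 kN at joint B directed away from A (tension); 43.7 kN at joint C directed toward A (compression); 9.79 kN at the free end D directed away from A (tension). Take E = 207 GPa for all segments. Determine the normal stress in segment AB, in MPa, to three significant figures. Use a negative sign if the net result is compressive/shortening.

Internal axial forces (sectioning from the free end, tension +): N_CD = 9.79 kN, N_BC = -33.91 kN, N_AB = -19.11 kN.
A_AB = 185 mm².
σ_AB = N_AB/A_AB = -19110/185 = -103.3 MPa.

-103 MPa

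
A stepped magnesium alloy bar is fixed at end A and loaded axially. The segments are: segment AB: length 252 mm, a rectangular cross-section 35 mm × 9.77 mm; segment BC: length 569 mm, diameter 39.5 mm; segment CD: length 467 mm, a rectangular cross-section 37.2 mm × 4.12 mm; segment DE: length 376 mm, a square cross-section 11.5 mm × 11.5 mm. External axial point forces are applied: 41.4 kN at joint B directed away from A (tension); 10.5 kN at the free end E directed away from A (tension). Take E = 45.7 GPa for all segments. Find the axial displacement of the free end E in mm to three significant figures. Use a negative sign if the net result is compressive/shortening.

Internal axial forces (sectioning from the free end, tension +): N_DE = 10.5 kN, N_CD = 10.5 kN, N_BC = 10.5 kN, N_AB = 51.9 kN.
A_AB = 341.9 mm².
A_BC = 1225 mm².
A_CD = 153.3 mm².
A_DE = 132.2 mm².
δ_AB = 51900·252/(341.9·45700) = 0.8369 mm
δ_BC = 10500·569/(1225·45700) = 0.1067 mm
δ_CD = 10500·467/(153.3·45700) = 0.7001 mm
δ_DE = 10500·376/(132.2·45700) = 0.6532 mm
δ = Σδ_i = 2.297 mm.

2.30 mm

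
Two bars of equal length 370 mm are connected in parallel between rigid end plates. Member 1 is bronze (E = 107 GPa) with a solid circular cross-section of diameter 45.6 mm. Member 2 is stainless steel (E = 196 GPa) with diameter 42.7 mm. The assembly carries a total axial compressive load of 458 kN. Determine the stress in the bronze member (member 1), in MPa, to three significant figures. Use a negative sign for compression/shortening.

A_1 = 1633 mm².
A_2 = 1432 mm².
Equal strain + equilibrium ⇒ each member carries load in proportion to AE: A₁E₁ = 174700000 N, A₂E₂ = 280700000 N, ΣAE = 455400000 N.
σ₁ = P·E₁/ΣAE = -458000·107000/455400000 = -107.6 MPa.

-108 MPa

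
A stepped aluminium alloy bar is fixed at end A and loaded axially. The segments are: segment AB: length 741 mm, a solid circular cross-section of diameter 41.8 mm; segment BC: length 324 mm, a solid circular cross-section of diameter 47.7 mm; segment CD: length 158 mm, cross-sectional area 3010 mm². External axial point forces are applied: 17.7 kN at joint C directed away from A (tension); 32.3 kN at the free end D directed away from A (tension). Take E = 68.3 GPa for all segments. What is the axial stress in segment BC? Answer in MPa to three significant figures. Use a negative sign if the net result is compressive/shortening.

Internal axial forces (sectioning from the free end, tension +): N_CD = 32.3 kN, N_BC = 50 kN, N_AB = 50 kN.
A_BC = 1787 mm².
σ_BC = N_BC/A_BC = 50000/1787 = 27.98 MPa.

28.0 MPa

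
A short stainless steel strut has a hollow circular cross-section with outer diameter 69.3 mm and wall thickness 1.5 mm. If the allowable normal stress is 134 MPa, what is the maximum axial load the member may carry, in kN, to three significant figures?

42.8 kN

A = 319.5 mm².
P_max = σ_allow · A = 134 · 319.5 = 42810 N = 42.81 kN.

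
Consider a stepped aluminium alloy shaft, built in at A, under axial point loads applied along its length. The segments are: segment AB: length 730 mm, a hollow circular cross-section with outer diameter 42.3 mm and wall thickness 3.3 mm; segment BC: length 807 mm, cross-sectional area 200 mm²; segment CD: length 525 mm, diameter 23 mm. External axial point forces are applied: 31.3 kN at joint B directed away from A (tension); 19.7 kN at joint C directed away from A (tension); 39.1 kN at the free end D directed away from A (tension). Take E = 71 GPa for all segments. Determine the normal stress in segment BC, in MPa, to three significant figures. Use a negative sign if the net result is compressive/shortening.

294 MPa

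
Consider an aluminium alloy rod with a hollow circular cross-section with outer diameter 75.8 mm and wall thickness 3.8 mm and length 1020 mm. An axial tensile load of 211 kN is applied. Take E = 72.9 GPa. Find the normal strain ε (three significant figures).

A = 859.5 mm².
σ = N/A = 245.5 MPa; ε = σ/E = 245.5/72900 = 3.367e-03.

0.00337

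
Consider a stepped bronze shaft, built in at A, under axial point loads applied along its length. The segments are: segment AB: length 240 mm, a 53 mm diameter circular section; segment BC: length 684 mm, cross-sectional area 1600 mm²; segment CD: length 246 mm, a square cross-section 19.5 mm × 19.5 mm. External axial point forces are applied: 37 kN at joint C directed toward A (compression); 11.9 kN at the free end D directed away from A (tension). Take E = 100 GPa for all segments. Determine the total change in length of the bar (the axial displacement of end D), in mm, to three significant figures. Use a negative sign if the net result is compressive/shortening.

-0.0576 mm

Internal axial forces (sectioning from the free end, tension +): N_CD = 11.9 kN, N_BC = -25.1 kN, N_AB = -25.1 kN.
A_AB = 2206 mm².
A_CD = 380.2 mm².
δ_AB = -25100·240/(2206·100000) = -0.02731 mm
δ_BC = -25100·684/(1600·100000) = -0.1073 mm
δ_CD = 11900·246/(380.2·100000) = 0.07699 mm
δ = Σδ_i = -0.05762 mm.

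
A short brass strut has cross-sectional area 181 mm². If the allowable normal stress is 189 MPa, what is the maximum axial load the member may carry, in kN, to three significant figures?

34.2 kN

P_max = σ_allow · A = 189 · 181 = 34210 N = 34.21 kN.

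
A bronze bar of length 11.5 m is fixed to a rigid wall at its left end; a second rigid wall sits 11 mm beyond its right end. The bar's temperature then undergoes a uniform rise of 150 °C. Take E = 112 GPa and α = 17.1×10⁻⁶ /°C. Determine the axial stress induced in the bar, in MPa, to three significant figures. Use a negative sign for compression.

Free thermal expansion αLΔT = 17.1e-6 · 11500 · 150 = 29.5 mm.
The walls engage after the gap closes; constrained expansion = 29.5 − 11 = 18.5 mm.
The walls impose strain ε = −(18.5)/11500 = -1.6085e-03; σ = Eε = 112000 · -1.6085e-03 = -180.1 MPa.

-180 MPa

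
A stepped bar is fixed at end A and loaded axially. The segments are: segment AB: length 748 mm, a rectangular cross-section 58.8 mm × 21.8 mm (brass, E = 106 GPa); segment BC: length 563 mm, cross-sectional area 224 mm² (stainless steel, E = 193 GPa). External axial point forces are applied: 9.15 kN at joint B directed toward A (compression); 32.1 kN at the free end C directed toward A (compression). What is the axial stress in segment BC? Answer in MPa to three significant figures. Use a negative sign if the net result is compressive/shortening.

Internal axial forces (sectioning from the free end, tension +): N_BC = -32.1 kN, N_AB = -41.25 kN.
σ_BC = N_BC/A_BC = -32100/224 = -143.3 MPa.

-143 MPa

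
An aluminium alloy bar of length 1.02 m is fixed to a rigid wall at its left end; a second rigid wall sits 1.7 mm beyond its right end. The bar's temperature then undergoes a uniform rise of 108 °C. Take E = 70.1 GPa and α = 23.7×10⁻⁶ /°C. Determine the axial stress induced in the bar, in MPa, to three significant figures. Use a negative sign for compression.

-62.6 MPa

Free thermal expansion αLΔT = 23.7e-6 · 1020 · 108 = 2.611 mm.
The walls engage after the gap closes; constrained expansion = 2.611 − 1.7 = 0.9108 mm.
The walls impose strain ε = −(0.9108)/1020 = -8.9293e-04; σ = Eε = 70100 · -8.9293e-04 = -62.59 MPa.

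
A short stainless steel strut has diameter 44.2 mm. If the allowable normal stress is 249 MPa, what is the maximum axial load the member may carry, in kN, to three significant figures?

A = 1534 mm².
P_max = σ_allow · A = 249 · 1534 = 382100 N = 382.1 kN.

382 kN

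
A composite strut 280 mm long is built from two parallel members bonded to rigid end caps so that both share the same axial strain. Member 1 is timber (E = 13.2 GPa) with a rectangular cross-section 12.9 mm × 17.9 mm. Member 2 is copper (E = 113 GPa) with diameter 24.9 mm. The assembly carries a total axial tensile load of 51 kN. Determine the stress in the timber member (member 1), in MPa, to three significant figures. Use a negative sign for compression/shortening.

11.6 MPa

A_1 = 230.9 mm².
A_2 = 487 mm².
Equal strain + equilibrium ⇒ each member carries load in proportion to AE: A₁E₁ = 3048000 N, A₂E₂ = 55030000 N, ΣAE = 58070000 N.
σ₁ = P·E₁/ΣAE = 51000·13200/58070000 = 11.59 MPa.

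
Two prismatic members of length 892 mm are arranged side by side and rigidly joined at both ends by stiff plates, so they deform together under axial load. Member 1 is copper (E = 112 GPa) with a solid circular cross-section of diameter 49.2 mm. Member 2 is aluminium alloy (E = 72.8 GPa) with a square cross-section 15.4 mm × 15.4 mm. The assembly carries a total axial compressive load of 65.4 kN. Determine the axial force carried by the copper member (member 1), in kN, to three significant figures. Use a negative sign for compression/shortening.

A_1 = 1901 mm².
A_2 = 237.2 mm².
Equal strain + equilibrium ⇒ each member carries load in proportion to AE: A₁E₁ = 212900000 N, A₂E₂ = 17270000 N, ΣAE = 230200000 N.
F₁ = P·A₁E₁/ΣAE = -65400·212900000/230200000 = -60490 N.

-60.5 kN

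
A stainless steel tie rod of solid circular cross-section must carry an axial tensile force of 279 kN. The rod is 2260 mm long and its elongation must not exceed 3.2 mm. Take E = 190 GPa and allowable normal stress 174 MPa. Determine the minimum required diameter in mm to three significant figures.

45.2 mm

Required area A ≥ P/σ_allow = 279000/174 = 1603 mm².
For a solid circular section, d ≥ √(4A/π) = 45.18 mm.
Elongation limit: A ≥ PL/(Eδ_allow) = 279000·2260/(190000·3.2) = 1037 mm² ⇒ d ≥ 36.34 mm.
The stress limit governs.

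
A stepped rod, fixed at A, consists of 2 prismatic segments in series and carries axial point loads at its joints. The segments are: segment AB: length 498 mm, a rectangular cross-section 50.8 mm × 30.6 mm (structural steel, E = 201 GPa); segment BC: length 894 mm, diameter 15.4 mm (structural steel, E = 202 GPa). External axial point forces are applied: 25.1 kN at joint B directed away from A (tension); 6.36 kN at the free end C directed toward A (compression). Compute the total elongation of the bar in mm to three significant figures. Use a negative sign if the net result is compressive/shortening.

-0.121 mm

Internal axial forces (sectioning from the free end, tension +): N_BC = -6.36 kN, N_AB = 18.74 kN.
A_AB = 1554 mm².
A_BC = 186.3 mm².
δ_AB = 18740·498/(1554·201000) = 0.02987 mm
δ_BC = -6360·894/(186.3·202000) = -0.1511 mm
δ = Σδ_i = -0.1212 mm.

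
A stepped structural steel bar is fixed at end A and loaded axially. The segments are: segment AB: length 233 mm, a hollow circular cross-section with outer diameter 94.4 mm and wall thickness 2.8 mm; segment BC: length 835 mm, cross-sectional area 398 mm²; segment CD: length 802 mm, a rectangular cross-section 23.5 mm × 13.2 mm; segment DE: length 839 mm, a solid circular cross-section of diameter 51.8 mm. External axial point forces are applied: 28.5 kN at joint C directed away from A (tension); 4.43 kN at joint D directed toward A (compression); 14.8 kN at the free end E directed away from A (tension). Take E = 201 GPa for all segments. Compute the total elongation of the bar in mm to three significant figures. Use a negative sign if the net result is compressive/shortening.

Internal axial forces (sectioning from the free end, tension +): N_DE = 14.8 kN, N_CD = 10.37 kN, N_BC = 38.87 kN, N_AB = 38.87 kN.
A_AB = 805.8 mm².
A_CD = 310.2 mm².
A_DE = 2107 mm².
δ_AB = 38870·233/(805.8·201000) = 0.05592 mm
δ_BC = 38870·835/(398·201000) = 0.4057 mm
δ_CD = 10370·802/(310.2·201000) = 0.1334 mm
δ_DE = 14800·839/(2107·201000) = 0.02931 mm
δ = Σδ_i = 0.6243 mm.

0.624 mm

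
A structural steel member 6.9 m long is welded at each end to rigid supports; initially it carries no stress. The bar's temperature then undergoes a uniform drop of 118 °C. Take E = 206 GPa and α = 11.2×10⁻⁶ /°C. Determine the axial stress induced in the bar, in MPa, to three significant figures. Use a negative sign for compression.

Free thermal expansion αLΔT = 11.2e-6 · 6900 · -118 = -9.119 mm.
The walls impose strain ε = −(-9.119)/6900 = 1.3216e-03; σ = Eε = 206000 · 1.3216e-03 = 272.2 MPa.

272 MPa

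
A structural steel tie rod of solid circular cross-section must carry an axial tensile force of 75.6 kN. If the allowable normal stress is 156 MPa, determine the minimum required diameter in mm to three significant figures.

Required area A ≥ P/σ_allow = 75600/156 = 484.6 mm².
For a solid circular section, d ≥ √(4A/π) = 24.84 mm.

24.8 mm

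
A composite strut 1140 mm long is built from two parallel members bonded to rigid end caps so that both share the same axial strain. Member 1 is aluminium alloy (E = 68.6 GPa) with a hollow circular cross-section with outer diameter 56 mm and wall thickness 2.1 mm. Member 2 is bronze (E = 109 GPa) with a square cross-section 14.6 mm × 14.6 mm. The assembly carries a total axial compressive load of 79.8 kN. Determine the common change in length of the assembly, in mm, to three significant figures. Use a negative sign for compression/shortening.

-1.91 mm

A_1 = 355.6 mm².
A_2 = 213.2 mm².
Equal strain + equilibrium ⇒ each member carries load in proportion to AE: A₁E₁ = 24390000 N, A₂E₂ = 23230000 N, ΣAE = 47630000 N.
δ = PL/ΣAE = -79800·1140/47630000 = -1.91 mm.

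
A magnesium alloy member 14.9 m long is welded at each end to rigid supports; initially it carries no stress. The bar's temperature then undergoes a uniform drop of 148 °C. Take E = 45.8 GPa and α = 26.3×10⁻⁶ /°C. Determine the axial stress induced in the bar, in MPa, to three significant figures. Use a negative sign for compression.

178 MPa

Free thermal expansion αLΔT = 26.3e-6 · 14900 · -148 = -58 mm.
The walls impose strain ε = −(-58)/14900 = 3.8924e-03; σ = Eε = 45800 · 3.8924e-03 = 178.3 MPa.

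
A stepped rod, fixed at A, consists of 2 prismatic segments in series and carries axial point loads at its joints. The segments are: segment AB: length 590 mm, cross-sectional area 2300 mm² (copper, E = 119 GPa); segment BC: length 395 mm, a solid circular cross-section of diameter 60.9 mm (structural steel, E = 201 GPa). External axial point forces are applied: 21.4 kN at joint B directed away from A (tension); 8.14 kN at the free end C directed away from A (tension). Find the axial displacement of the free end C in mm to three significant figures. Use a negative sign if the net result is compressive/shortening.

Internal axial forces (sectioning from the free end, tension +): N_BC = 8.14 kN, N_AB = 29.54 kN.
A_BC = 2913 mm².
δ_AB = 29540·590/(2300·119000) = 0.06368 mm
δ_BC = 8140·395/(2913·201000) = 0.005492 mm
δ = Σδ_i = 0.06917 mm.

0.0692 mm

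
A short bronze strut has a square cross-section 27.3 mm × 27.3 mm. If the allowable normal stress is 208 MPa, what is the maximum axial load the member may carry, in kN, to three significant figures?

155 kN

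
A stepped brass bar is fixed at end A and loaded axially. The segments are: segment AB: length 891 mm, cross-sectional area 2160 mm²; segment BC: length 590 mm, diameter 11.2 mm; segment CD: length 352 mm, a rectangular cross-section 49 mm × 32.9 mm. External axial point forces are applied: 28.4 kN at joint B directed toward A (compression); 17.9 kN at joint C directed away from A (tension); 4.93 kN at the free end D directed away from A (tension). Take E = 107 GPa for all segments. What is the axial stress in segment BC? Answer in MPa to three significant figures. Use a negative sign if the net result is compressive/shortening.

Internal axial forces (sectioning from the free end, tension +): N_CD = 4.93 kN, N_BC = 22.83 kN, N_AB = -5.57 kN.
A_BC = 98.52 mm².
σ_BC = N_BC/A_BC = 22830/98.52 = 231.7 MPa.

232 MPa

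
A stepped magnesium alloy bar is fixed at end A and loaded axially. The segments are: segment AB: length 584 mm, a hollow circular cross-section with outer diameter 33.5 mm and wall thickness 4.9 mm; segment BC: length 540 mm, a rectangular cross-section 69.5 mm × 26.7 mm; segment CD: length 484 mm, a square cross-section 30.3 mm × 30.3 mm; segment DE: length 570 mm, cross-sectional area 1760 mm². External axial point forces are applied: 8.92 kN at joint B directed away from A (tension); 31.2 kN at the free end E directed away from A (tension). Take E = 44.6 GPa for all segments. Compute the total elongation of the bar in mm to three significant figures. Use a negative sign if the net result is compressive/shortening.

Internal axial forces (sectioning from the free end, tension +): N_DE = 31.2 kN, N_CD = 31.2 kN, N_BC = 31.2 kN, N_AB = 40.12 kN.
A_AB = 440.3 mm².
A_BC = 1856 mm².
A_CD = 918.1 mm².
δ_AB = 40120·584/(440.3·44600) = 1.193 mm
δ_BC = 31200·540/(1856·44600) = 0.2036 mm
δ_CD = 31200·484/(918.1·44600) = 0.3688 mm
δ_DE = 31200·570/(1760·44600) = 0.2266 mm
δ = Σδ_i = 1.992 mm.

1.99 mm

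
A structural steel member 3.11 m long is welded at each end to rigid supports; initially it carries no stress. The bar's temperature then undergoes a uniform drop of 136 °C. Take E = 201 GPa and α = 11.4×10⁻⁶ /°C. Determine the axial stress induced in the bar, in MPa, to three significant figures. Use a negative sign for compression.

312 MPa

Free thermal expansion αLΔT = 11.4e-6 · 3110 · -136 = -4.822 mm.
The walls impose strain ε = −(-4.822)/3110 = 1.5504e-03; σ = Eε = 201000 · 1.5504e-03 = 311.6 MPa.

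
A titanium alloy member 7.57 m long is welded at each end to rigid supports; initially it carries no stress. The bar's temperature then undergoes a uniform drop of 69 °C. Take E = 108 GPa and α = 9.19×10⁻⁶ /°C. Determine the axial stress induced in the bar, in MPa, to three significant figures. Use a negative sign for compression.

68.5 MPa

Free thermal expansion αLΔT = 9.19e-6 · 7570 · -69 = -4.8 mm.
The walls impose strain ε = −(-4.8)/7570 = 6.3411e-04; σ = Eε = 108000 · 6.3411e-04 = 68.48 MPa.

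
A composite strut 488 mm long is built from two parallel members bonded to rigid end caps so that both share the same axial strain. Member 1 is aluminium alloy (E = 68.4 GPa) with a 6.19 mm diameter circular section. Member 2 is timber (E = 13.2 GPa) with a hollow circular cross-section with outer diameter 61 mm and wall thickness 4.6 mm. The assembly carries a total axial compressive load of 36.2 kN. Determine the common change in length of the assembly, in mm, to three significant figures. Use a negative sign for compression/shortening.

A_1 = 30.09 mm².
A_2 = 815.1 mm².
Equal strain + equilibrium ⇒ each member carries load in proportion to AE: A₁E₁ = 2058000 N, A₂E₂ = 10760000 N, ΣAE = 12820000 N.
δ = PL/ΣAE = -36200·488/12820000 = -1.378 mm.

-1.38 mm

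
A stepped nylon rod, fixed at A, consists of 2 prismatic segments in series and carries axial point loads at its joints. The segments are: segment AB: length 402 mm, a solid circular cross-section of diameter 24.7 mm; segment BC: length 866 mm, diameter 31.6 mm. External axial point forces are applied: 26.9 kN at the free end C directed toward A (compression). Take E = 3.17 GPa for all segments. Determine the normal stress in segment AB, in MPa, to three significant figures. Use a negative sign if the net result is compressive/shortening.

-56.1 MPa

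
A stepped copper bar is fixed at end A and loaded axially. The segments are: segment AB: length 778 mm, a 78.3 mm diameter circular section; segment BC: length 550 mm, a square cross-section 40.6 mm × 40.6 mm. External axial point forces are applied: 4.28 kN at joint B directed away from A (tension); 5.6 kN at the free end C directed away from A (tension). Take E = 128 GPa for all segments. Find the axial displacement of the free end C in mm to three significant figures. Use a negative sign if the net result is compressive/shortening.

Internal axial forces (sectioning from the free end, tension +): N_BC = 5.6 kN, N_AB = 9.88 kN.
A_AB = 4815 mm².
A_BC = 1648 mm².
δ_AB = 9880·778/(4815·128000) = 0.01247 mm
δ_BC = 5600·550/(1648·128000) = 0.0146 mm
δ = Σδ_i = 0.02707 mm.

0.0271 mm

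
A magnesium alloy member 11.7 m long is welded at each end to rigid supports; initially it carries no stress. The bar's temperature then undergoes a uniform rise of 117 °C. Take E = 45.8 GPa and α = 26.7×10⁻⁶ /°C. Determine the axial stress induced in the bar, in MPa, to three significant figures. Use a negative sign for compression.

-143 MPa

Free thermal expansion αLΔT = 26.7e-6 · 11700 · 117 = 36.55 mm.
The walls impose strain ε = −(36.55)/11700 = -3.1239e-03; σ = Eε = 45800 · -3.1239e-03 = -143.1 MPa.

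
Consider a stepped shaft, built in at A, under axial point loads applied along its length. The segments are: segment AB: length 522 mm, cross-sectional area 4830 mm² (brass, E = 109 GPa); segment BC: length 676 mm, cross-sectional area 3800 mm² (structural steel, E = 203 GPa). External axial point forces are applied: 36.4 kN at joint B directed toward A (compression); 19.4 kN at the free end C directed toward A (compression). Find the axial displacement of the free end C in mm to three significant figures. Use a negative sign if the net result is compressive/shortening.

-0.0723 mm

Internal axial forces (sectioning from the free end, tension +): N_BC = -19.4 kN, N_AB = -55.8 kN.
δ_AB = -55800·522/(4830·109000) = -0.05533 mm
δ_BC = -19400·676/(3800·203000) = -0.017 mm
δ = Σδ_i = -0.07233 mm.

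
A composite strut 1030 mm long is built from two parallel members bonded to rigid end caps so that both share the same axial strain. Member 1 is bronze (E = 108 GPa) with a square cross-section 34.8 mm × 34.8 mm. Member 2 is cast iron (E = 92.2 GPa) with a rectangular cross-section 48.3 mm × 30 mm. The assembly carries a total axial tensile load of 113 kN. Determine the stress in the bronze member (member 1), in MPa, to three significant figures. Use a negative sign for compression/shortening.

46.2 MPa

A_1 = 1211 mm².
A_2 = 1449 mm².
Equal strain + equilibrium ⇒ each member carries load in proportion to AE: A₁E₁ = 130800000 N, A₂E₂ = 133600000 N, ΣAE = 264400000 N.
σ₁ = P·E₁/ΣAE = 113000·108000/264400000 = 46.16 MPa.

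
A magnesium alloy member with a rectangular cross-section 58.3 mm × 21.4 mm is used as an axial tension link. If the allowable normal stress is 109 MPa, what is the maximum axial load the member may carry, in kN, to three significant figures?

A = 1248 mm².
P_max = σ_allow · A = 109 · 1248 = 136000 N = 136 kN.

136 kN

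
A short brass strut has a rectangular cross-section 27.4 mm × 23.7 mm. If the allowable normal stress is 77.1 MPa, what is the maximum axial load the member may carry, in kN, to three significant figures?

50.1 kN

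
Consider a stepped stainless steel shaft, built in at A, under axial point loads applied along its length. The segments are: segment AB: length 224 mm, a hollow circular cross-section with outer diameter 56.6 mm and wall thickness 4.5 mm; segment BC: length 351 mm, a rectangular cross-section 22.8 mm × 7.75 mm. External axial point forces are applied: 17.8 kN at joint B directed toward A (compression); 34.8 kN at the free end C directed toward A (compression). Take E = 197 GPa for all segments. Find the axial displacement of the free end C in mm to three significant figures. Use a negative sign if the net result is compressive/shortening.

Internal axial forces (sectioning from the free end, tension +): N_BC = -34.8 kN, N_AB = -52.6 kN.
A_AB = 736.5 mm².
A_BC = 176.7 mm².
δ_AB = -52600·224/(736.5·197000) = -0.0812 mm
δ_BC = -34800·351/(176.7·197000) = -0.3509 mm
δ = Σδ_i = -0.4321 mm.

-0.432 mm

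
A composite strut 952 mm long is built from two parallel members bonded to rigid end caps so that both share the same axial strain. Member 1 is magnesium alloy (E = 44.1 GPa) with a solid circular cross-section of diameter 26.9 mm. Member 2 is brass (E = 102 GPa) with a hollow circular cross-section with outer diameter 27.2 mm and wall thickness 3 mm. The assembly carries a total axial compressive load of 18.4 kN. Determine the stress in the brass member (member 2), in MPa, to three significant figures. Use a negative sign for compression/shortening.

-38.8 MPa

A_1 = 568.3 mm².
A_2 = 228.1 mm².
Equal strain + equilibrium ⇒ each member carries load in proportion to AE: A₁E₁ = 25060000 N, A₂E₂ = 23260000 N, ΣAE = 48330000 N.
σ₂ = P·E₂/ΣAE = -18400·102000/48330000 = -38.84 MPa.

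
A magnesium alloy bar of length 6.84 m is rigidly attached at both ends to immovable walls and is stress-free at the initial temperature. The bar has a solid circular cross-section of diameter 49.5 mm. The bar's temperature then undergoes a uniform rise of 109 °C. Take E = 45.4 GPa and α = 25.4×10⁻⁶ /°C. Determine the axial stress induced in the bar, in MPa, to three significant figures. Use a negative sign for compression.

Free thermal expansion αLΔT = 25.4e-6 · 6840 · 109 = 18.94 mm.
The walls impose strain ε = −(18.94)/6840 = -2.7686e-03; σ = Eε = 45400 · -2.7686e-03 = -125.7 MPa.

-126 MPa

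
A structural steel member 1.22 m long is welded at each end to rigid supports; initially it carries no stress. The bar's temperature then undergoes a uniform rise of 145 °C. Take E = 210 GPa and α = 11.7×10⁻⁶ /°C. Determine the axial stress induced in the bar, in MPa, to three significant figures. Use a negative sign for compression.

Free thermal expansion αLΔT = 11.7e-6 · 1220 · 145 = 2.07 mm.
The walls impose strain ε = −(2.07)/1220 = -1.6965e-03; σ = Eε = 210000 · -1.6965e-03 = -356.3 MPa.

-356 MPa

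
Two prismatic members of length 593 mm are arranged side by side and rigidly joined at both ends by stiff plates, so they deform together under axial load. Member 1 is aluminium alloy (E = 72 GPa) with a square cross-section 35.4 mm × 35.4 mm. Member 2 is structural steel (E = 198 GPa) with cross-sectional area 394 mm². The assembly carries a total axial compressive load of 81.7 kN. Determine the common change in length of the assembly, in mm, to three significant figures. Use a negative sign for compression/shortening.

-0.288 mm

A_1 = 1253 mm².
Equal strain + equilibrium ⇒ each member carries load in proportion to AE: A₁E₁ = 90230000 N, A₂E₂ = 78010000 N, ΣAE = 168200000 N.
δ = PL/ΣAE = -81700·593/168200000 = -0.288 mm.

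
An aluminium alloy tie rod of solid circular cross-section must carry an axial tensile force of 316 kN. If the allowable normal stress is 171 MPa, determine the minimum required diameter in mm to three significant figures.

Required area A ≥ P/σ_allow = 316000/171 = 1848 mm².
For a solid circular section, d ≥ √(4A/π) = 48.51 mm.

48.5 mm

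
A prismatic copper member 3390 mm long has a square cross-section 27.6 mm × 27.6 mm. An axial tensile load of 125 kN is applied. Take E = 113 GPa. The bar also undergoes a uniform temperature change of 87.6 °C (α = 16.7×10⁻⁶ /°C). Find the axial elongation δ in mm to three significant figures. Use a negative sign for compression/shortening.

A = 761.8 mm².
δ_mech = NL/(AE) = 125000·3390/(761.8·113000) = 4.923 mm.
δ_thermal = αLΔT = 16.7e-6·3390·87.6 = 4.959 mm.
δ = δ_mech + δ_thermal = 9.882 mm.

9.88 mm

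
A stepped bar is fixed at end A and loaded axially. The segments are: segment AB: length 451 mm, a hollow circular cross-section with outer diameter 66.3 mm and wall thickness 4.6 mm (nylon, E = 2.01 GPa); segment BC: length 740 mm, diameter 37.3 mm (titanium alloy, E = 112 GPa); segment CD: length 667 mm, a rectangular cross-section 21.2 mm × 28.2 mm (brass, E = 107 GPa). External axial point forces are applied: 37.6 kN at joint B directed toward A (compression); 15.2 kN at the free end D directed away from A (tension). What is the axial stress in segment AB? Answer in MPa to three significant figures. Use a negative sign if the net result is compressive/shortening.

Internal axial forces (sectioning from the free end, tension +): N_CD = 15.2 kN, N_BC = 15.2 kN, N_AB = -22.4 kN.
A_AB = 891.6 mm².
σ_AB = N_AB/A_AB = -22400/891.6 = -25.12 MPa.

-25.1 MPa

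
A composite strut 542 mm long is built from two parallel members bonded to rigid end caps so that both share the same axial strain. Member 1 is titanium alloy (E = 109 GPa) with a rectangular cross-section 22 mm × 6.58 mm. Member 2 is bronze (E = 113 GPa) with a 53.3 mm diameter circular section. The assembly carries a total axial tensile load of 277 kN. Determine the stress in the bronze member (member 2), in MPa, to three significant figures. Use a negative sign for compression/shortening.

A_1 = 144.8 mm².
A_2 = 2231 mm².
Equal strain + equilibrium ⇒ each member carries load in proportion to AE: A₁E₁ = 15780000 N, A₂E₂ = 252100000 N, ΣAE = 267900000 N.
σ₂ = P·E₂/ΣAE = 277000·113000/267900000 = 116.8 MPa.

117 MPa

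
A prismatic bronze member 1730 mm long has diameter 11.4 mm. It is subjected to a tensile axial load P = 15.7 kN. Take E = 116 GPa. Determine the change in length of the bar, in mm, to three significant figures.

2.29 mm

A = 102.1 mm².
δ_mech = NL/(AE) = 15700·1730/(102.1·116000) = 2.294 mm.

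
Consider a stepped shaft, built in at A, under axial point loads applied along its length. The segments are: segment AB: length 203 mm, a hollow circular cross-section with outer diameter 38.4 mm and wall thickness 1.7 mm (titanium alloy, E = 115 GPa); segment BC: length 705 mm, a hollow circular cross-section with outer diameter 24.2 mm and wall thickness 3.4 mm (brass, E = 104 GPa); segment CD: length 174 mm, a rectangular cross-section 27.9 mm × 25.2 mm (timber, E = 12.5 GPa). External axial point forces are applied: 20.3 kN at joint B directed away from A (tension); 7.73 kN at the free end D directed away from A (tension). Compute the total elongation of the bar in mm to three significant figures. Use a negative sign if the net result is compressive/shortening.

Internal axial forces (sectioning from the free end, tension +): N_CD = 7.73 kN, N_BC = 7.73 kN, N_AB = 28.03 kN.
A_AB = 196 mm².
A_BC = 222.2 mm².
A_CD = 703.1 mm².
δ_AB = 28030·203/(196·115000) = 0.2524 mm
δ_BC = 7730·705/(222.2·104000) = 0.2359 mm
δ_CD = 7730·174/(703.1·12500) = 0.153 mm
δ = Σδ_i = 0.6413 mm.

0.641 mm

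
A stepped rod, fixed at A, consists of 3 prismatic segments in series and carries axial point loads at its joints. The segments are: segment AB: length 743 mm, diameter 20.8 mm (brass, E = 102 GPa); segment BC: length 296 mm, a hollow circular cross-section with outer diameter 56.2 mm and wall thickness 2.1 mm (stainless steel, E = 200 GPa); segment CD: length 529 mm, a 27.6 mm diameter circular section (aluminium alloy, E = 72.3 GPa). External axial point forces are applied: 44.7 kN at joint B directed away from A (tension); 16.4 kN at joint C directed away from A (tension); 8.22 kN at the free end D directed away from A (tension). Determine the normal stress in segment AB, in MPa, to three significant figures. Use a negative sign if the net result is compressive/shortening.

204 MPa

Internal axial forces (sectioning from the free end, tension +): N_CD = 8.22 kN, N_BC = 24.62 kN, N_AB = 69.32 kN.
A_AB = 339.8 mm².
σ_AB = N_AB/A_AB = 69320/339.8 = 204 MPa.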